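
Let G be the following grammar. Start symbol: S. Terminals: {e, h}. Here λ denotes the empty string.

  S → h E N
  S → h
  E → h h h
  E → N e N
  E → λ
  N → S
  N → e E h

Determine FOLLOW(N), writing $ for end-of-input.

{$, e, h}

FIRST(S): from S→h E N we get {h}; from S→h we get {h}. So FIRST(S) = {h}.
FIRST(N): from N→S we get {h}; from N→e E h we get {e}. So FIRST(N) = {e, h}.
FIRST(E): from E→h h h we get {h}; from E→N e N we get {e, h}; from E→λ we get {λ}. So FIRST(E) = {λ, e, h}.
FOLLOW(S) includes $ since S is the start symbol.
FOLLOW(E): in S→h E N, E is followed by N with FIRST {e, h}; in N→e E h, E is followed by h with FIRST {h}. Thus FOLLOW(E) = {e, h}.
FOLLOW(S): in N→S, the suffix after S is empty, so FOLLOW(S) ⊇ FOLLOW(N) = {$, e, h}. Thus FOLLOW(S) = {$, e, h}.
FOLLOW(N): in S→h E N, the suffix after N is empty, so FOLLOW(N) ⊇ FOLLOW(S) = {$, e, h}; in E→N e N (occurrence 1), N is followed by e N with FIRST {e}; in E→N e N (occurrence 2), the suffix after N is empty, so FOLLOW(N) ⊇ FOLLOW(E) = {e, h}. Thus FOLLOW(N) = {$, e, h}.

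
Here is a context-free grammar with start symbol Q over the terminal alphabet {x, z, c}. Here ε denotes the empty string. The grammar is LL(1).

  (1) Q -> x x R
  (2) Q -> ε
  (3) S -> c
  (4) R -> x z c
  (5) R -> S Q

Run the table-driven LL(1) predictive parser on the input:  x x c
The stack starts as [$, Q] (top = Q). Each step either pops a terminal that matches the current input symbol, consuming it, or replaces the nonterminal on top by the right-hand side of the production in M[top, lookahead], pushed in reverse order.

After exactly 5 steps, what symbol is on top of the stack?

c

     Stack    Input    Action
  1  $ Q      x x c $  expand Q -> x x R
  2  $ R x x  x x c $  match x
  3  $ R x    x c $    match x
  4  $ R      c $      expand R -> S Q
  5  $ Q S    c $      expand S -> c
Stack after step 5: $ Q c (top = c).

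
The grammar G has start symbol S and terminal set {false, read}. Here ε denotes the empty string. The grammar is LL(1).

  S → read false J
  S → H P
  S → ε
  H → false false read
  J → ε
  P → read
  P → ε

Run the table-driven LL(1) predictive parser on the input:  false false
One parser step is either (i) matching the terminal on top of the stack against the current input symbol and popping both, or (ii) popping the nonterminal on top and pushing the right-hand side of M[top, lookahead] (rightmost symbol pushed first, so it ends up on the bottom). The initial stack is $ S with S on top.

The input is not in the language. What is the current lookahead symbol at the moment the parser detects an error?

$

step 1: stack=$ S  input=false false $  — expand S → H P
step 2: stack=$ P H  input=false false $  — expand H → false false read
step 3: stack=$ P read false false  input=false false $  — match false
step 4: stack=$ P read false  input=false $  — match false
step 5: stack=$ P read  input=$  — error: top is terminal read but lookahead is $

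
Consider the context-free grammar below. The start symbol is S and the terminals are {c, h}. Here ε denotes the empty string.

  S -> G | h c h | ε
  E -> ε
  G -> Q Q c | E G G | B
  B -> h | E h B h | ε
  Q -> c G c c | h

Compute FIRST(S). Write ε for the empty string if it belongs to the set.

{ε, c, h}

FIRST(E): from E->ε we get {ε}. So FIRST(E) = {ε}.
FIRST(Q): from Q->c G c c we get {c}; from Q->h we get {h}. So FIRST(Q) = {c, h}.
FIRST(B): from B->h we get {h}; from B->E h B h we get {h}; from B->ε we get {ε}. So FIRST(B) = {ε, h}.
FIRST(G): from G->Q Q c we get {c, h}; from G->E G G we get {ε, c, h}; from G->B we get {ε, h}. So FIRST(G) = {ε, c, h}.
FIRST(S): from S->G we get {ε, c, h}; from S->h c h we get {h}; from S->ε we get {ε}. So FIRST(S) = {ε, c, h}.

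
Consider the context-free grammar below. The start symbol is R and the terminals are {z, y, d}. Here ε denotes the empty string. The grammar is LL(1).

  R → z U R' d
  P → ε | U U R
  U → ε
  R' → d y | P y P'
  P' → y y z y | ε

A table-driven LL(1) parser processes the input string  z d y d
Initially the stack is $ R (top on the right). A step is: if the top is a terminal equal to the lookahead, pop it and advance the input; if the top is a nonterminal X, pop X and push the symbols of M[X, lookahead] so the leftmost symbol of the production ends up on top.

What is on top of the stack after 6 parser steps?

step 1: stack=$ R  input=z d y d $  — expand R → z U R' d
step 2: stack=$ d R' U z  input=z d y d $  — match z
step 3: stack=$ d R' U  input=d y d $  — expand U → ε
step 4: stack=$ d R'  input=d y d $  — expand R' → d y
step 5: stack=$ d y d  input=d y d $  — match d
step 6: stack=$ d y  input=y d $  — match y
Stack after step 6: $ d (top = d).

d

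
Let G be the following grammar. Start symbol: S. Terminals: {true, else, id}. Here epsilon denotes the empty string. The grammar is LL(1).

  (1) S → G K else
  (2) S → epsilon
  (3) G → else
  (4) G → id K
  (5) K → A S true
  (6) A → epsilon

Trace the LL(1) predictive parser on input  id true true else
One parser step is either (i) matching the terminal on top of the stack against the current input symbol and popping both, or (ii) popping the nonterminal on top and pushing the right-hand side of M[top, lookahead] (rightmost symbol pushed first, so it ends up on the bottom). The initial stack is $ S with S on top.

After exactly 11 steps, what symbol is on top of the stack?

else

      Stack              Input                Action
   1  $ S                id true true else $  expand S → G K else
   2  $ else K G         id true true else $  expand G → id K
   3  $ else K K id      id true true else $  match id
   4  $ else K K         true true else $     expand K → A S true
   5  $ else K true S A  true true else $     expand A → epsilon
   6  $ else K true S    true true else $     expand S → epsilon
   7  $ else K true      true true else $     match true
   8  $ else K           true else $          expand K → A S true
   9  $ else true S A    true else $          expand A → epsilon
  10  $ else true S      true else $          expand S → epsilon
  11  $ else true        true else $          match true
Stack after step 11: $ else (top = else).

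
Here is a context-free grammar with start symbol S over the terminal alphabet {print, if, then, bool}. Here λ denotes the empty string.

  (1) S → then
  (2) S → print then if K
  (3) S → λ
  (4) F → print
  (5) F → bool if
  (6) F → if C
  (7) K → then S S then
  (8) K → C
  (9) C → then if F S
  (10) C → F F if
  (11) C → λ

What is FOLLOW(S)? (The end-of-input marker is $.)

FIRST(S): from S→then we get {then}; from S→print then if K we get {print}; from S→λ we get {λ}. So FIRST(S) = {λ, print, then}.
FIRST(F): from F→print we get {print}; from F→bool if we get {bool}; from F→if C we get {if}. So FIRST(F) = {bool, if, print}.
FIRST(C): from C→then if F S we get {then}; from C→F F if we get {bool, if, print}; from C→λ we get {λ}. So FIRST(C) = {λ, bool, if, print, then}.
FIRST(K): from K→then S S then we get {then}; from K→C we get {λ, bool, if, print, then}. So FIRST(K) = {λ, bool, if, print, then}.
FOLLOW(S) includes $ since S is the start symbol.
FOLLOW(S): in K→then S S then (occurrence 1), S is followed by S then with FIRST {print, then}; in K→then S S then (occurrence 2), S is followed by then with FIRST {then}; in C→then if F S, the suffix after S is empty, so FOLLOW(S) ⊇ FOLLOW(C) = {$, bool, if, print, then}. Thus FOLLOW(S) = {$, bool, if, print, then}.
FOLLOW(K): in S→print then if K, the suffix after K is empty, so FOLLOW(K) ⊇ FOLLOW(S) = {$, bool, if, print, then}. Thus FOLLOW(K) = {$, bool, if, print, then}.
FOLLOW(F): in C→then if F S, F is followed by S with FIRST {λ, print, then}; in C→then if F S, the suffix after F is nullable, so FOLLOW(F) ⊇ FOLLOW(C) = {$, bool, if, print, then}; in C→F F if (occurrence 1), F is followed by F if with FIRST {bool, if, print}; in C→F F if (occurrence 2), F is followed by if with FIRST {if}. Thus FOLLOW(F) = {$, bool, if, print, then}.
FOLLOW(C): in F→if C, the suffix after C is empty, so FOLLOW(C) ⊇ FOLLOW(F) = {$, bool, if, print, then}; in K→C, the suffix after C is empty, so FOLLOW(C) ⊇ FOLLOW(K) = {$, bool, if, print, then}. Thus FOLLOW(C) = {$, bool, if, print, then}.

{$, bool, if, print, then}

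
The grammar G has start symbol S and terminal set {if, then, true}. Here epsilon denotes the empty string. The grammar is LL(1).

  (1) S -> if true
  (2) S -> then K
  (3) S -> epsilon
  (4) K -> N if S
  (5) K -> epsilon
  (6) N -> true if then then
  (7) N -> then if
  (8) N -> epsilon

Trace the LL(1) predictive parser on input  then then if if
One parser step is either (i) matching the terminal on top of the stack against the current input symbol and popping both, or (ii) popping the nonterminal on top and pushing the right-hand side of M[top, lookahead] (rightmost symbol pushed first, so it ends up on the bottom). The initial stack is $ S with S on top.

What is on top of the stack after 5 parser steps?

step 1: stack=$ S  input=then then if if $  — expand S -> then K
step 2: stack=$ K then  input=then then if if $  — match then
step 3: stack=$ K  input=then if if $  — expand K -> N if S
step 4: stack=$ S if N  input=then if if $  — expand N -> then if
step 5: stack=$ S if if then  input=then if if $  — match then
Stack after step 5: $ S if if (top = if).

if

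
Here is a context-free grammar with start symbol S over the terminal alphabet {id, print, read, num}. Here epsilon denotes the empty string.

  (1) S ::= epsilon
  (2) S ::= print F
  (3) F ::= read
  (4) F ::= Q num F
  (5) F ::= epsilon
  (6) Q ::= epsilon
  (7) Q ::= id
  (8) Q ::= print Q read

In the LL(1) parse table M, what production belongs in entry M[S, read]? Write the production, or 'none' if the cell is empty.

FIRST(S) = {epsilon, print}
FIRST(Q) = {epsilon, id, print}
FIRST(F) = {epsilon, id, num, print, read}  (via Q num F)
FOLLOW(S) includes $ since S is the start symbol.
FOLLOW(S): S appears on no right-hand side. Thus FOLLOW(S) = {$}.
For S ::= epsilon: FIRST(epsilon) = {epsilon}, so it goes in M[S, t] for t ∈ {}; since epsilon ∈ FIRST, also for every t ∈ FOLLOW(S) = {$}.
For S ::= print F: FIRST(print F) = {print}, so it goes in M[S, t] for t ∈ {print}.
None of these place a production in M[S, read].

none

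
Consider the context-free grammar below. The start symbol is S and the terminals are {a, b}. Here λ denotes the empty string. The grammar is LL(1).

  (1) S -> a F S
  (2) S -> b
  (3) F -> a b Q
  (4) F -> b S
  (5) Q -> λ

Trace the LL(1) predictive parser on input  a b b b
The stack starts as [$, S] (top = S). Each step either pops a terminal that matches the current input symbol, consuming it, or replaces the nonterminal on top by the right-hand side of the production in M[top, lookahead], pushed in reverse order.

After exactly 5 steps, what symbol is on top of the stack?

     Stack    Input      Action
  1  $ S      a b b b $  expand S -> a F S
  2  $ S F a  a b b b $  match a
  3  $ S F    b b b $    expand F -> b S
  4  $ S S b  b b b $    match b
  5  $ S S    b b $      expand S -> b
Stack after step 5: $ S b (top = b).

b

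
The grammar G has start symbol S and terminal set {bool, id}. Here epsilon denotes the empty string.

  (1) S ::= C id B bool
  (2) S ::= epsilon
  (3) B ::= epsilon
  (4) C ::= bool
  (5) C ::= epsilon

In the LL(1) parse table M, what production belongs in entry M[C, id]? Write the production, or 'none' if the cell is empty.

FIRST(B): from B::=epsilon we get {epsilon}. So FIRST(B) = {epsilon}.
FIRST(C): from C::=bool we get {bool}; from C::=epsilon we get {epsilon}. So FIRST(C) = {epsilon, bool}.
FIRST(S): from S::=C id B bool we get {bool, id}; from S::=epsilon we get {epsilon}. So FIRST(S) = {epsilon, bool, id}.
FOLLOW(S) includes $ since S is the start symbol.
FOLLOW(C): in S::=C id B bool, C is followed by id B bool with FIRST {id}. Thus FOLLOW(C) = {id}.
For C ::= bool: FIRST(bool) = {bool}, so it goes in M[C, t] for t ∈ {bool}.
For C ::= epsilon: FIRST(epsilon) = {epsilon}, so it goes in M[C, t] for t ∈ {}; since epsilon ∈ FIRST, also for every t ∈ FOLLOW(C) = {id}.

C ::= epsilon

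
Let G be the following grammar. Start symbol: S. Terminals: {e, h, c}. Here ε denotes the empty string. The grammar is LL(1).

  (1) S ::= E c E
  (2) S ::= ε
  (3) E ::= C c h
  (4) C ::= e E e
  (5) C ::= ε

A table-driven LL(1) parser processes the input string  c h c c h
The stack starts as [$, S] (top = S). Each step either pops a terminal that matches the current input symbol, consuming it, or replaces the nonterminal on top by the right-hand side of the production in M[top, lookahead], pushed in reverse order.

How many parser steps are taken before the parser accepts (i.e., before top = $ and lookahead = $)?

      Stack        Input        Action
   1  $ S          c h c c h $  expand S ::= E c E
   2  $ E c E      c h c c h $  expand E ::= C c h
   3  $ E c h c C  c h c c h $  expand C ::= ε
   4  $ E c h c    c h c c h $  match c
   5  $ E c h      h c c h $    match h
   6  $ E c        c c h $      match c
   7  $ E          c h $        expand E ::= C c h
   8  $ h c C      c h $        expand C ::= ε
   9  $ h c        c h $        match c
  10  $ h          h $          match h
Accept reached after 10 steps.

10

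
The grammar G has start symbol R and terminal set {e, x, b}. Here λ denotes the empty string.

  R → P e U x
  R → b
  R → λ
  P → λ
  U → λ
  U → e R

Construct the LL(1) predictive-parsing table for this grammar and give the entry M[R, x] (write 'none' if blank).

FIRST(P): from P→λ we get {λ}. So FIRST(P) = {λ}.
FIRST(U): from U→λ we get {λ}; from U→e R we get {e}. So FIRST(U) = {λ, e}.
FIRST(R): from R→P e U x we get {e}; from R→b we get {b}; from R→λ we get {λ}. So FIRST(R) = {λ, b, e}.
FOLLOW(R) includes $ since R is the start symbol.
FOLLOW(U): in R→P e U x, U is followed by x with FIRST {x}. Thus FOLLOW(U) = {x}.
FOLLOW(R): in U→e R, the suffix after R is empty, so FOLLOW(R) ⊇ FOLLOW(U) = {x}. Thus FOLLOW(R) = {$, x}.
For R → P e U x: FIRST(P e U x) = {e}, so it goes in M[R, t] for t ∈ {e}.
For R → b: FIRST(b) = {b}, so it goes in M[R, t] for t ∈ {b}.
For R → λ: FIRST(λ) = {λ}, so it goes in M[R, t] for t ∈ {}; since λ ∈ FIRST, also for every t ∈ FOLLOW(R) = {$, x}.

R → λ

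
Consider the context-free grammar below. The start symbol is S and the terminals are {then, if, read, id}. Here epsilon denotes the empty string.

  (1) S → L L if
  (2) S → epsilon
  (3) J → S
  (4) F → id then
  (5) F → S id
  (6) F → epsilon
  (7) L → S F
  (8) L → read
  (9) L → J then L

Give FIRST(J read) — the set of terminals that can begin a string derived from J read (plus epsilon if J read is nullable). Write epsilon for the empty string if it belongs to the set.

FIRST(S): from S→L L if we get {id, if, read, then}; from S→epsilon we get {epsilon}. So FIRST(S) = {epsilon, id, if, read, then}.
FIRST(J): from J→S we get {epsilon, id, if, read, then}. So FIRST(J) = {epsilon, id, if, read, then}.
FIRST(F): from F→id then we get {id}; from F→S id we get {id, if, read, then}; from F→epsilon we get {epsilon}. So FIRST(F) = {epsilon, id, if, read, then}.
FIRST(L): from L→S F we get {epsilon, id, if, read, then}; from L→read we get {read}; from L→J then L we get {id, if, read, then}. So FIRST(L) = {epsilon, id, if, read, then}.
FIRST(J read): take FIRST of each symbol in turn, carrying on past any symbol whose FIRST contains epsilon; result {id, if, read, then}.

{id, if, read, then}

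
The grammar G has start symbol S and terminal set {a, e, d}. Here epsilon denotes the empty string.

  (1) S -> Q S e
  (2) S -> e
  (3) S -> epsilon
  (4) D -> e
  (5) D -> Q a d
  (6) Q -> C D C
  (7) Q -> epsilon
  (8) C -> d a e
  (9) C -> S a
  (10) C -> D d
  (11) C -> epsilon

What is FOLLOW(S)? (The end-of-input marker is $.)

{$, a, e}

FIRST(S) = {epsilon, a, d, e}  (via Q S e)
FIRST(D) = {a, d, e}  (via Q a d)
FIRST(C) = {epsilon, a, d, e}  (via S a, D d)
FIRST(Q) = {epsilon, a, d, e}  (via C D C)
FOLLOW(S) includes $ since S is the start symbol.
FOLLOW(S): in S->Q S e, S is followed by e with FIRST {e}; in C->S a, S is followed by a with FIRST {a}. Thus FOLLOW(S) = {$, a, e}.
FOLLOW(Q): in S->Q S e, Q is followed by S e with FIRST {a, d, e}; in D->Q a d, Q is followed by a d with FIRST {a}. Thus FOLLOW(Q) = {a, d, e}.
FOLLOW(D): in Q->C D C, D is followed by C with FIRST {epsilon, a, d, e}; in Q->C D C, the suffix after D is nullable, so FOLLOW(D) ⊇ FOLLOW(Q) = {a, d, e}; in C->D d, D is followed by d with FIRST {d}. Thus FOLLOW(D) = {a, d, e}.
FOLLOW(C): in Q->C D C (occurrence 1), C is followed by D C with FIRST {a, d, e}; in Q->C D C (occurrence 2), the suffix after C is empty, so FOLLOW(C) ⊇ FOLLOW(Q) = {a, d, e}. Thus FOLLOW(C) = {a, d, e}.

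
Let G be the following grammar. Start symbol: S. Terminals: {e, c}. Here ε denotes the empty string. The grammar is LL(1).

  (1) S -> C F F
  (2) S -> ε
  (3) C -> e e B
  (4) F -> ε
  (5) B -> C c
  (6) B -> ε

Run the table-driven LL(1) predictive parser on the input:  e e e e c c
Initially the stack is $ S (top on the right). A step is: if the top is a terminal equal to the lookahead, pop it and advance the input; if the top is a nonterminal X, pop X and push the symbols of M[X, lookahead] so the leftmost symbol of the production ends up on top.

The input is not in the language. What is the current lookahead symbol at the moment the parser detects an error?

c

      Stack          Input          Action
   1  $ S            e e e e c c $  expand S -> C F F
   2  $ F F C        e e e e c c $  expand C -> e e B
   3  $ F F B e e    e e e e c c $  match e
   4  $ F F B e      e e e c c $    match e
   5  $ F F B        e e c c $      expand B -> C c
   6  $ F F c C      e e c c $      expand C -> e e B
   7  $ F F c B e e  e e c c $      match e
   8  $ F F c B e    e c c $        match e
   9  $ F F c B      c c $          expand B -> ε
  10  $ F F c        c c $          match c
  11  $ F F          c $            error: M[F, c] is empty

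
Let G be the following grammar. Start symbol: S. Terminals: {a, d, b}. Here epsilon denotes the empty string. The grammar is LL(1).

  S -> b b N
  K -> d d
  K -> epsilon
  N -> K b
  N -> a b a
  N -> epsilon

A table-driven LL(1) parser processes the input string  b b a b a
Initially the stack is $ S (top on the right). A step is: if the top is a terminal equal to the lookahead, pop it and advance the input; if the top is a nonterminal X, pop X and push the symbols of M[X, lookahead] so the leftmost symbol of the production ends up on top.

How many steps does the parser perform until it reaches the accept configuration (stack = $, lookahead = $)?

7

step 1: stack=$ S  input=b b a b a $  — expand S -> b b N
step 2: stack=$ N b b  input=b b a b a $  — match b
step 3: stack=$ N b  input=b a b a $  — match b
step 4: stack=$ N  input=a b a $  — expand N -> a b a
step 5: stack=$ a b a  input=a b a $  — match a
step 6: stack=$ a b  input=b a $  — match b
step 7: stack=$ a  input=a $  — match a
Accept reached after 7 steps.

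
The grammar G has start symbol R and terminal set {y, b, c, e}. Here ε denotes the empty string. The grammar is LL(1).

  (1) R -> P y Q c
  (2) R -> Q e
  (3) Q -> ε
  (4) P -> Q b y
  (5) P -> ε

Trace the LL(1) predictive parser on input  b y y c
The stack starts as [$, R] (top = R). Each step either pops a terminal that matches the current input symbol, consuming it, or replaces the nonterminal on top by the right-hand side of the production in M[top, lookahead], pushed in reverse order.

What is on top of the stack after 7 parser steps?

step 1: stack=$ R  input=b y y c $  — expand R -> P y Q c
step 2: stack=$ c Q y P  input=b y y c $  — expand P -> Q b y
step 3: stack=$ c Q y y b Q  input=b y y c $  — expand Q -> ε
step 4: stack=$ c Q y y b  input=b y y c $  — match b
step 5: stack=$ c Q y y  input=y y c $  — match y
step 6: stack=$ c Q y  input=y c $  — match y
step 7: stack=$ c Q  input=c $  — expand Q -> ε
Stack after step 7: $ c (top = c).

c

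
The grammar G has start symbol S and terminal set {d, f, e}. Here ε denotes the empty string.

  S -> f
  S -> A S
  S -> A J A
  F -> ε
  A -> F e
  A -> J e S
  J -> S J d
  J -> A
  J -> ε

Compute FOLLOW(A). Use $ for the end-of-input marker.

{$, d, e, f}

FIRST(F) = {ε}
FIRST(S) = {e, f}  (via A S, A J A)
FIRST(A) = {e, f}  (via F e, J e S)
FIRST(J) = {ε, e, f}  (via S J d, A)
FOLLOW(S) includes $ since S is the start symbol.
FOLLOW(F): in A->F e, F is followed by e with FIRST {e}. Thus FOLLOW(F) = {e}.
FOLLOW(J): in S->A J A, J is followed by A with FIRST {e, f}; in A->J e S, J is followed by e S with FIRST {e}; in J->S J d, J is followed by d with FIRST {d}. Thus FOLLOW(J) = {d, e, f}.
FOLLOW(S): in S->A S, the suffix after S is empty (adds nothing new); in A->J e S, the suffix after S is empty, so FOLLOW(S) ⊇ FOLLOW(A) = {$, d, e, f}; in J->S J d, S is followed by J d with FIRST {d, e, f}. Thus FOLLOW(S) = {$, d, e, f}.
FOLLOW(A): in S->A S, A is followed by S with FIRST {e, f}; in S->A J A (occurrence 1), A is followed by J A with FIRST {e, f}; in S->A J A (occurrence 2), the suffix after A is empty, so FOLLOW(A) ⊇ FOLLOW(S) = {$, d, e, f}; in J->A, the suffix after A is empty, so FOLLOW(A) ⊇ FOLLOW(J) = {d, e, f}. Thus FOLLOW(A) = {$, d, e, f}.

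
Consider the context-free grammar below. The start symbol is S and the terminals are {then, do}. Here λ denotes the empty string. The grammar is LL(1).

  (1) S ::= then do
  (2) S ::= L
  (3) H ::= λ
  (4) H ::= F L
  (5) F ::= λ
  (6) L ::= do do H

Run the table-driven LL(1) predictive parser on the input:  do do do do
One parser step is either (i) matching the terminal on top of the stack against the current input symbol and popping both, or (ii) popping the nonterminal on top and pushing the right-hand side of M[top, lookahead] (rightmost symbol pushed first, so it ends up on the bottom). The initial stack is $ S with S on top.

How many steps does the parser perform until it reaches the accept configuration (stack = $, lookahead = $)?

10

      Stack      Input          Action
   1  $ S        do do do do $  expand S ::= L
   2  $ L        do do do do $  expand L ::= do do H
   3  $ H do do  do do do do $  match do
   4  $ H do     do do do $     match do
   5  $ H        do do $        expand H ::= F L
   6  $ L F      do do $        expand F ::= λ
   7  $ L        do do $        expand L ::= do do H
   8  $ H do do  do do $        match do
   9  $ H do     do $           match do
  10  $ H        $              expand H ::= λ
Accept reached after 10 steps.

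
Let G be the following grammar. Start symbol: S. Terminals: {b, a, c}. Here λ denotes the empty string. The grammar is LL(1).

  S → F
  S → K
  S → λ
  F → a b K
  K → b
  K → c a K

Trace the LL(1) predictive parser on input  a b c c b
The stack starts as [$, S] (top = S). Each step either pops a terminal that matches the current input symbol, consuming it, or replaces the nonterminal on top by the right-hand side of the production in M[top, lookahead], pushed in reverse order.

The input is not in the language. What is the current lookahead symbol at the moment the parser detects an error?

c

     Stack    Input        Action
  1  $ S      a b c c b $  expand S → F
  2  $ F      a b c c b $  expand F → a b K
  3  $ K b a  a b c c b $  match a
  4  $ K b    b c c b $    match b
  5  $ K      c c b $      expand K → c a K
  6  $ K a c  c c b $      match c
  7  $ K a    c b $        error: top is terminal a but lookahead is c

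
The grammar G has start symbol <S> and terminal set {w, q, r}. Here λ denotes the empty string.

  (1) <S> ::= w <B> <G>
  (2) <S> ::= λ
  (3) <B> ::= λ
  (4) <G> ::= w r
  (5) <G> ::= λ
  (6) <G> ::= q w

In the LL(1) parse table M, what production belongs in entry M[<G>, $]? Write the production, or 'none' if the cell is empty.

FIRST(<S>): from <S>::=w <B> <G> we get {w}; from <S>::=λ we get {λ}. So FIRST(<S>) = {λ, w}.
FIRST(<B>): from <B>::=λ we get {λ}. So FIRST(<B>) = {λ}.
FIRST(<G>): from <G>::=w r we get {w}; from <G>::=λ we get {λ}; from <G>::=q w we get {q}. So FIRST(<G>) = {λ, q, w}.
FOLLOW(<S>) includes $ since <S> is the start symbol.
FOLLOW(<S>): <S> appears on no right-hand side. Thus FOLLOW(<S>) = {$}.
FOLLOW(<G>): in <S>::=w <B> <G>, the suffix after <G> is empty, so FOLLOW(<G>) ⊇ FOLLOW(<S>) = {$}. Thus FOLLOW(<G>) = {$}.
For <G> ::= w r: FIRST(w r) = {w}, so it goes in M[<G>, t] for t ∈ {w}.
For <G> ::= λ: FIRST(λ) = {λ}, so it goes in M[<G>, t] for t ∈ {}; since λ ∈ FIRST, also for every t ∈ FOLLOW(<G>) = {$}.
For <G> ::= q w: FIRST(q w) = {q}, so it goes in M[<G>, t] for t ∈ {q}.

<G> ::= λ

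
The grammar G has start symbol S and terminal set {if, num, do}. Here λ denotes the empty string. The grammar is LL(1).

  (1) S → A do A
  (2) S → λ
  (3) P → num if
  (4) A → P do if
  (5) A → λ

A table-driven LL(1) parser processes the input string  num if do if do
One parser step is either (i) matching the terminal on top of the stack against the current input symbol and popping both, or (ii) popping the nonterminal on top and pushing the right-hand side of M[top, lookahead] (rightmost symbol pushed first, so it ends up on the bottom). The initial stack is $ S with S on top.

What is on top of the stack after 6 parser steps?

if

step 1: stack=$ S  input=num if do if do $  — expand S → A do A
step 2: stack=$ A do A  input=num if do if do $  — expand A → P do if
step 3: stack=$ A do if do P  input=num if do if do $  — expand P → num if
step 4: stack=$ A do if do if num  input=num if do if do $  — match num
step 5: stack=$ A do if do if  input=if do if do $  — match if
step 6: stack=$ A do if do  input=do if do $  — match do
Stack after step 6: $ A do if (top = if).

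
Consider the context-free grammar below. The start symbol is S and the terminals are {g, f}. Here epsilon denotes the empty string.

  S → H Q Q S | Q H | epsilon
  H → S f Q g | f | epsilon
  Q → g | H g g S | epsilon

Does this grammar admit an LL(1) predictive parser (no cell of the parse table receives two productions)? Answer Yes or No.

FIRST(S) = {epsilon, f, g}
FIRST(H) = {epsilon, f, g}
FIRST(Q) = {epsilon, f, g}
FOLLOW(S) = {$, f, g}
FOLLOW(H) = {$, f, g}
FOLLOW(Q) = {$, f, g}
Cell M[H, f] receives both H → S f Q g and H → f and H → epsilon — the grammar is not LL(1).

No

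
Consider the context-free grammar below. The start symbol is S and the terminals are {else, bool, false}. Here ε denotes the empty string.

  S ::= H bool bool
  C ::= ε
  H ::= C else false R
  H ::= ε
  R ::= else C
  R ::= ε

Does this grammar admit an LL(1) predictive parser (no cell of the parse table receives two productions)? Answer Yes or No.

FIRST(S) = {bool, else}
FIRST(C) = {ε}
FIRST(H) = {ε, else}
FIRST(R) = {ε, else}
FOLLOW(S) = {$}
FOLLOW(C) = {bool, else}
FOLLOW(H) = {bool}
FOLLOW(R) = {bool}
Each cell of M receives at most one production.

Yes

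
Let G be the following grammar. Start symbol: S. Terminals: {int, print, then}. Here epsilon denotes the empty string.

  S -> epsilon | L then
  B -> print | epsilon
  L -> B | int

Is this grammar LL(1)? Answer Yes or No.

Yes

FIRST(S) = {epsilon, int, print, then}
FIRST(B) = {epsilon, print}
FIRST(L) = {epsilon, int, print}
FOLLOW(S) = {$}
FOLLOW(B) = {then}
FOLLOW(L) = {then}
Each cell of M receives at most one production.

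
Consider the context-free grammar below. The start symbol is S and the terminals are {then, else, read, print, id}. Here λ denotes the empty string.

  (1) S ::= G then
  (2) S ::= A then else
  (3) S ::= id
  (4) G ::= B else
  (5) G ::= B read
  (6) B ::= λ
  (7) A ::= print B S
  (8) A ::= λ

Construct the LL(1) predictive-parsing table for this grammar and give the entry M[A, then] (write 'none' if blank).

FIRST(B): from B::=λ we get {λ}. So FIRST(B) = {λ}.
FIRST(A): from A::=print B S we get {print}; from A::=λ we get {λ}. So FIRST(A) = {λ, print}.
FIRST(G): from G::=B else we get {else}; from G::=B read we get {read}. So FIRST(G) = {else, read}.
FIRST(S): from S::=G then we get {else, read}; from S::=A then else we get {print, then}; from S::=id we get {id}. So FIRST(S) = {else, id, print, read, then}.
FOLLOW(S) includes $ since S is the start symbol.
FOLLOW(A): in S::=A then else, A is followed by then else with FIRST {then}. Thus FOLLOW(A) = {then}.
For A ::= print B S: FIRST(print B S) = {print}, so it goes in M[A, t] for t ∈ {print}.
For A ::= λ: FIRST(λ) = {λ}, so it goes in M[A, t] for t ∈ {}; since λ ∈ FIRST, also for every t ∈ FOLLOW(A) = {then}.

A ::= λ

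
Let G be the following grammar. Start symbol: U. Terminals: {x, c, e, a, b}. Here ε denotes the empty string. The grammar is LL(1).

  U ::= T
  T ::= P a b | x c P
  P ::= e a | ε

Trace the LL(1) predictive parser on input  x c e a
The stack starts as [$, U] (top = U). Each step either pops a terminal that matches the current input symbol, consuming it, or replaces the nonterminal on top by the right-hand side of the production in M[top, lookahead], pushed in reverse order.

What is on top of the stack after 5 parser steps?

e

     Stack    Input      Action
  1  $ U      x c e a $  expand U ::= T
  2  $ T      x c e a $  expand T ::= x c P
  3  $ P c x  x c e a $  match x
  4  $ P c    c e a $    match c
  5  $ P      e a $      expand P ::= e a
Stack after step 5: $ a e (top = e).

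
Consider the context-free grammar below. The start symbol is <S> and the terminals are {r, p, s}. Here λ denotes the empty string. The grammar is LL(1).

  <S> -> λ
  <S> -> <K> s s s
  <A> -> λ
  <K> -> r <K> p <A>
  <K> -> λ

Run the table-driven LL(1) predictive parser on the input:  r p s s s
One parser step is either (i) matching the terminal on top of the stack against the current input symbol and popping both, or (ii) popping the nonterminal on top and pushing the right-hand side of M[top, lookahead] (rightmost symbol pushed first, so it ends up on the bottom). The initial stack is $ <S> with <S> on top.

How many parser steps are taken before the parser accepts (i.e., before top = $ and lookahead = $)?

9

     Stack                Input        Action
  1  $ <S>                r p s s s $  expand <S> -> <K> s s s
  2  $ s s s <K>          r p s s s $  expand <K> -> r <K> p <A>
  3  $ s s s <A> p <K> r  r p s s s $  match r
  4  $ s s s <A> p <K>    p s s s $    expand <K> -> λ
  5  $ s s s <A> p        p s s s $    match p
  6  $ s s s <A>          s s s $      expand <A> -> λ
  7  $ s s s              s s s $      match s
  8  $ s s                s s $        match s
  9  $ s                  s $          match s
Accept reached after 9 steps.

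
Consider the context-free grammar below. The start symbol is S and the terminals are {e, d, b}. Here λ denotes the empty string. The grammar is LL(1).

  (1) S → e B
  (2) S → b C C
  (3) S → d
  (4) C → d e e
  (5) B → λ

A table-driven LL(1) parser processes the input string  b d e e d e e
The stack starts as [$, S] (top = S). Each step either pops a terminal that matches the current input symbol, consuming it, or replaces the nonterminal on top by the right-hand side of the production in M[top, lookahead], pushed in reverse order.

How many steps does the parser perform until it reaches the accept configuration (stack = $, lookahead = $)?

10

step 1: stack=$ S  input=b d e e d e e $  — expand S → b C C
step 2: stack=$ C C b  input=b d e e d e e $  — match b
step 3: stack=$ C C  input=d e e d e e $  — expand C → d e e
step 4: stack=$ C e e d  input=d e e d e e $  — match d
step 5: stack=$ C e e  input=e e d e e $  — match e
step 6: stack=$ C e  input=e d e e $  — match e
step 7: stack=$ C  input=d e e $  — expand C → d e e
step 8: stack=$ e e d  input=d e e $  — match d
step 9: stack=$ e e  input=e e $  — match e
step 10: stack=$ e  input=e $  — match e
Accept reached after 10 steps.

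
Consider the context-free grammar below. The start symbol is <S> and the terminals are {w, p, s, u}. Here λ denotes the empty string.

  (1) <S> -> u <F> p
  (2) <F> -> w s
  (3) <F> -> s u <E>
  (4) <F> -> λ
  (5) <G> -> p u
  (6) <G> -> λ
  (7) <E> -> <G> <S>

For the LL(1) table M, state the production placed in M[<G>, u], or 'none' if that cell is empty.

<G> -> λ

FIRST(<S>) = {u}
FIRST(<F>) = {λ, s, w}
FIRST(<G>) = {λ, p}
FIRST(<E>) = {p, u}  (via <G> <S>)
FOLLOW(<S>) includes $ since <S> is the start symbol.
FOLLOW(<G>): in <E>-><G> <S>, <G> is followed by <S> with FIRST {u}. Thus FOLLOW(<G>) = {u}.
For <G> -> p u: FIRST(p u) = {p}, so it goes in M[<G>, t] for t ∈ {p}.
For <G> -> λ: FIRST(λ) = {λ}, so it goes in M[<G>, t] for t ∈ {}; since λ ∈ FIRST, also for every t ∈ FOLLOW(<G>) = {u}.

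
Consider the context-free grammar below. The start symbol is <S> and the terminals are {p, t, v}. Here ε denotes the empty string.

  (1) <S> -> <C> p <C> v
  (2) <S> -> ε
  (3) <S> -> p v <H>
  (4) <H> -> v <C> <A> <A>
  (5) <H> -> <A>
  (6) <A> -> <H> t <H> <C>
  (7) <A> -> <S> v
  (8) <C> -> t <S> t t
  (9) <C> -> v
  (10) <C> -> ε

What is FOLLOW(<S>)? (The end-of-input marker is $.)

FIRST(<C>): from <C>->t <S> t t we get {t}; from <C>->v we get {v}; from <C>->ε we get {ε}. So FIRST(<C>) = {ε, t, v}.
FIRST(<S>): from <S>-><C> p <C> v we get {p, t, v}; from <S>->ε we get {ε}; from <S>->p v <H> we get {p}. So FIRST(<S>) = {ε, p, t, v}.
FIRST(<H>): from <H>->v <C> <A> <A> we get {v}; from <H>-><A> we get {p, t, v}. So FIRST(<H>) = {p, t, v}.
FIRST(<A>): from <A>-><H> t <H> <C> we get {p, t, v}; from <A>-><S> v we get {p, t, v}. So FIRST(<A>) = {p, t, v}.
FOLLOW(<S>) includes $ since <S> is the start symbol.
FOLLOW(<S>): in <A>-><S> v, <S> is followed by v with FIRST {v}; in <C>->t <S> t t, <S> is followed by t t with FIRST {t}. Thus FOLLOW(<S>) = {$, t, v}.
FOLLOW(<H>): in <S>->p v <H>, the suffix after <H> is empty, so FOLLOW(<H>) ⊇ FOLLOW(<S>) = {$, t, v}; in <A>-><H> t <H> <C> (occurrence 1), <H> is followed by t <H> <C> with FIRST {t}; in <A>-><H> t <H> <C> (occurrence 2), <H> is followed by <C> with FIRST {ε, t, v}; in <A>-><H> t <H> <C> (occurrence 2), the suffix after <H> is nullable, so FOLLOW(<H>) ⊇ FOLLOW(<A>) = {$, p, t, v}. Thus FOLLOW(<H>) = {$, p, t, v}.
FOLLOW(<A>): in <H>->v <C> <A> <A> (occurrence 1), <A> is followed by <A> with FIRST {p, t, v}; in <H>->v <C> <A> <A> (occurrence 2), the suffix after <A> is empty, so FOLLOW(<A>) ⊇ FOLLOW(<H>) = {$, p, t, v}; in <H>-><A>, the suffix after <A> is empty, so FOLLOW(<A>) ⊇ FOLLOW(<H>) = {$, p, t, v}. Thus FOLLOW(<A>) = {$, p, t, v}.
FOLLOW(<C>): in <S>-><C> p <C> v (occurrence 1), <C> is followed by p <C> v with FIRST {p}; in <S>-><C> p <C> v (occurrence 2), <C> is followed by v with FIRST {v}; in <H>->v <C> <A> <A>, <C> is followed by <A> <A> with FIRST {p, t, v}; in <A>-><H> t <H> <C>, the suffix after <C> is empty, so FOLLOW(<C>) ⊇ FOLLOW(<A>) = {$, p, t, v}. Thus FOLLOW(<C>) = {$, p, t, v}.

{$, t, v}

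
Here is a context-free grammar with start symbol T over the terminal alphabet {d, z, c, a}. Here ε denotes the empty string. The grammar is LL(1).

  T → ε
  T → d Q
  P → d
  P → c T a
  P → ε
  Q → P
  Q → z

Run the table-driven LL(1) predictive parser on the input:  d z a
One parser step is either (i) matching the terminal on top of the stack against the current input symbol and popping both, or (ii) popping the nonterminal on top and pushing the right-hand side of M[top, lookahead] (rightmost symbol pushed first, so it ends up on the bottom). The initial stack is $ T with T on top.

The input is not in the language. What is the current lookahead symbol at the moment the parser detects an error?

     Stack  Input    Action
  1  $ T    d z a $  expand T → d Q
  2  $ Q d  d z a $  match d
  3  $ Q    z a $    expand Q → z
  4  $ z    z a $    match z
  5  $      a $      error: stack empty but input remains

a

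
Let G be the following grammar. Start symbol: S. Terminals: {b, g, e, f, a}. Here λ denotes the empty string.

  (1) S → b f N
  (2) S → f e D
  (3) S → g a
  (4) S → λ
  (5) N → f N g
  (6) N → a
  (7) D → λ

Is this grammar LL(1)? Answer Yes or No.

Yes

FIRST(S) = {λ, b, f, g}
FIRST(N) = {a, f}
FIRST(D) = {λ}
FOLLOW(S) = {$}
FOLLOW(N) = {$, g}
FOLLOW(D) = {$}
Each cell of M receives at most one production.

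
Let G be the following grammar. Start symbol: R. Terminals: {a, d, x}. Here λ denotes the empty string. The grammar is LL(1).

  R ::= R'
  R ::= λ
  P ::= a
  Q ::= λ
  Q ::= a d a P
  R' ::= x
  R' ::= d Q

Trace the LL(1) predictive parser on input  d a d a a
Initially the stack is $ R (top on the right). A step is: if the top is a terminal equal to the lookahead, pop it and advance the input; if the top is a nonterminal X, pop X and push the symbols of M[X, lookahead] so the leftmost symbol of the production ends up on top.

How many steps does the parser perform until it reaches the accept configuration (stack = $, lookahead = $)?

     Stack      Input        Action
  1  $ R        d a d a a $  expand R ::= R'
  2  $ R'       d a d a a $  expand R' ::= d Q
  3  $ Q d      d a d a a $  match d
  4  $ Q        a d a a $    expand Q ::= a d a P
  5  $ P a d a  a d a a $    match a
  6  $ P a d    d a a $      match d
  7  $ P a      a a $        match a
  8  $ P        a $          expand P ::= a
  9  $ a        a $          match a
Accept reached after 9 steps.

9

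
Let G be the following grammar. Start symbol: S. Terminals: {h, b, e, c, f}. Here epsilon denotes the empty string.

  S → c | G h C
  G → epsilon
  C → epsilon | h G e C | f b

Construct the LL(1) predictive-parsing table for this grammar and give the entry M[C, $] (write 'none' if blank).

C → epsilon

FIRST(G): from G→epsilon we get {epsilon}. So FIRST(G) = {epsilon}.
FIRST(C): from C→epsilon we get {epsilon}; from C→h G e C we get {h}; from C→f b we get {f}. So FIRST(C) = {epsilon, f, h}.
FIRST(S): from S→c we get {c}; from S→G h C we get {h}. So FIRST(S) = {c, h}.
FOLLOW(S) includes $ since S is the start symbol.
FOLLOW(S): S appears on no right-hand side. Thus FOLLOW(S) = {$}.
FOLLOW(C): in S→G h C, the suffix after C is empty, so FOLLOW(C) ⊇ FOLLOW(S) = {$}; in C→h G e C, the suffix after C is empty (adds nothing new). Thus FOLLOW(C) = {$}.
For C → epsilon: FIRST(epsilon) = {epsilon}, so it goes in M[C, t] for t ∈ {}; since epsilon ∈ FIRST, also for every t ∈ FOLLOW(C) = {$}.
For C → h G e C: FIRST(h G e C) = {h}, so it goes in M[C, t] for t ∈ {h}.
For C → f b: FIRST(f b) = {f}, so it goes in M[C, t] for t ∈ {f}.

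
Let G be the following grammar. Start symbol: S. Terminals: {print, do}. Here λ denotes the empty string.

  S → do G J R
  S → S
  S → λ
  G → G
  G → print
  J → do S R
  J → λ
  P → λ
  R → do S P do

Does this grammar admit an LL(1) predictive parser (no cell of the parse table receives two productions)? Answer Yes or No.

FIRST(S) = {λ, do}
FIRST(G) = {print}
FIRST(J) = {λ, do}
FIRST(P) = {λ}
FIRST(R) = {do}
FOLLOW(S) = {$, do}
FOLLOW(G) = {do}
FOLLOW(J) = {do}
FOLLOW(P) = {do}
FOLLOW(R) = {$, do}
Cell M[G, print] receives both G → G and G → print — the grammar is not LL(1).

No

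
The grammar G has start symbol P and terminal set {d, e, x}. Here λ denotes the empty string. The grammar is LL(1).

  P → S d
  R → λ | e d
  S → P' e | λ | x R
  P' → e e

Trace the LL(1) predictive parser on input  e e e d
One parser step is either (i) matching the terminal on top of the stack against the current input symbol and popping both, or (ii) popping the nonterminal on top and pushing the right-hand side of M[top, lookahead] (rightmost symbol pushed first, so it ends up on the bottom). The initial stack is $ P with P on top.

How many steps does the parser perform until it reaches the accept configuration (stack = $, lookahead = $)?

step 1: stack=$ P  input=e e e d $  — expand P → S d
step 2: stack=$ d S  input=e e e d $  — expand S → P' e
step 3: stack=$ d e P'  input=e e e d $  — expand P' → e e
step 4: stack=$ d e e e  input=e e e d $  — match e
step 5: stack=$ d e e  input=e e d $  — match e
step 6: stack=$ d e  input=e d $  — match e
step 7: stack=$ d  input=d $  — match d
Accept reached after 7 steps.

7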